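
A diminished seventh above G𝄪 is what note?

G up a major seventh is F#, so the target letter is F.
From G##, a diminished seventh is 9 semitones up: F#.

F#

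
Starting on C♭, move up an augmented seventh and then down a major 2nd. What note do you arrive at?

An augmented seventh up from Cb is B (letter B, 12 semitones up).
A major second down from B is A (letter A, 2 semitones down).

A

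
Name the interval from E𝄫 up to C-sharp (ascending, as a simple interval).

doubly augmented sixth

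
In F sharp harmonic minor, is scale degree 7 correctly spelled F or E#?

E#

Each scale degree takes a distinct letter name. Degree 7 of a scale on F must use the letter E.
E# and F are enharmonically the same pitch, but only E# uses the letter E, so it is the correct spelling here.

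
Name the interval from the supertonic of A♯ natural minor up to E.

diminished fourth

The supertonic of A# natural minor is B#.
B# up to E: letters B→E make it a fourth; 4 semitones makes it diminished.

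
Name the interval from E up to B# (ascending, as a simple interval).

augmented fifth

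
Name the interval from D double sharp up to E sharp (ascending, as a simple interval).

Counting letters D–E gives a second.
D##→E# = 1 semitone, 1 narrower than the major second (2), so minor.

minor second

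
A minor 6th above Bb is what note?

A sixth above B lands on the letter G.
A minor sixth spans 8 semitones, so Bb moves to pitch class 6. On the letter G that is Gb.

Gb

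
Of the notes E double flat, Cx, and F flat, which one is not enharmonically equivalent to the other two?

Fb

In 12-tone equal temperament, enharmonic equivalents share a pitch class. Ebb is pitch class 2; C## is pitch class 2; Fb is pitch class 4.
Ebb and C## share pitch class 2, while Fb is pitch class 4.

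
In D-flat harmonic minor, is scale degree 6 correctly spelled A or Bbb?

Each scale degree takes a distinct letter name. Degree 6 of a scale on D must use the letter B.
Bbb and A are enharmonically the same pitch, but only Bbb uses the letter B, so it is the correct spelling here.

Bbb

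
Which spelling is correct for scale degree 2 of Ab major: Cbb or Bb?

Bb

Each scale degree takes a distinct letter name. Degree 2 of a scale on A must use the letter B.
Bb and Cbb are enharmonically the same pitch, but only Bb uses the letter B, so it is the correct spelling here.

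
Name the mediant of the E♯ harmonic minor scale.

Degree 3 takes the letter 2 steps above E, which is G.
In harmonic minor, degree 3 sits 3 semitones above the tonic. E# + 3 semitones is pitch class 8, spelled on G as G#.

G#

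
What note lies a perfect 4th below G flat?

G down a perfect fourth is D, so the target letter is D.
From Gb, a perfect fourth is 5 semitones down: Db.

Db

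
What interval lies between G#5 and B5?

minor third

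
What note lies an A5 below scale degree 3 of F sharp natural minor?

Db

Scale degree 3 of F# natural minor is A.
An augmented fifth (8 semitones) below A lands on the letter D, giving Db.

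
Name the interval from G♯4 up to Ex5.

augmented sixth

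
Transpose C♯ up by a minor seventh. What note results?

B

C up a major seventh is B, so the target letter is B.
From C#, a minor seventh is 10 semitones up: B.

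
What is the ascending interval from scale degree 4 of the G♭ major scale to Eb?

Scale degree 4 of Gb major is Cb.
Cb up to Eb: letters C→E make it a third; 4 semitones makes it major.

major third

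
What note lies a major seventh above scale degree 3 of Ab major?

Scale degree 3 of Ab major is C.
A major seventh (11 semitones) above C lands on the letter B, giving B.

B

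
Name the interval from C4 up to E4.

Counting letters C–D–E gives a third.
C→E = 4 semitones, exactly the major third.

major third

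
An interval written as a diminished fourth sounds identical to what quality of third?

major

A diminished fourth spans 4 semitones.
A third spanning 4 semitones is major (the major third is 4).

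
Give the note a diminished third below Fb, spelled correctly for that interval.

D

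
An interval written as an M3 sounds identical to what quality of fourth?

A major third spans 4 semitones.
A fourth spanning 4 semitones is diminished (the perfect fourth is 5).

diminished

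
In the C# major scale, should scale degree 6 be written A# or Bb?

Each scale degree takes a distinct letter name. Degree 6 of a scale on C must use the letter A.
A# and Bb are enharmonically the same pitch, but only A# uses the letter A, so it is the correct spelling here.

A#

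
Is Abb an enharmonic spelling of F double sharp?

Yes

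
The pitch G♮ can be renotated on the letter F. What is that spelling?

F##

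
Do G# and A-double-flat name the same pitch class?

No

Two spellings are enharmonically equivalent only if they share a pitch class.
Here G# → 8, Abb → 7; 7 ≠ 8, so they are not.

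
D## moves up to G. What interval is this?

doubly diminished fourth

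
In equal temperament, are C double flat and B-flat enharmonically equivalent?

Cbb = pitch class 10 and Bb = pitch class 10 — the same pitch class, so they are enharmonic equivalents.

Yes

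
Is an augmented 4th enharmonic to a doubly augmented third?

Yes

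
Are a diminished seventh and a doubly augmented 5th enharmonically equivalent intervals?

A diminished seventh spans 9 semitones; a doubly augmented fifth spans 9.
They are enharmonically equivalent.

Yes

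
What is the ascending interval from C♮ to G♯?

augmented fifth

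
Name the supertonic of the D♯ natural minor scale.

E#

The D# natural minor scale runs D# E# F# G# A# B C#.
Degree 2 is E#.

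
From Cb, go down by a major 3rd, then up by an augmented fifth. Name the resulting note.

Eb

A major third down from Cb is Abb (letter A, 4 semitones down).
An augmented fifth up from Abb is Eb (letter E, 8 semitones up).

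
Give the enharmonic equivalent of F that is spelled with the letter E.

E#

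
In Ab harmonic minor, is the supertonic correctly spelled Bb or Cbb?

Each scale degree takes a distinct letter name. Degree 2 of a scale on A must use the letter B.
Bb and Cbb are enharmonically the same pitch, but only Bb uses the letter B, so it is the correct spelling here.

Bb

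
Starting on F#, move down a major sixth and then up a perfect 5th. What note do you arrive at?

E

A major sixth down from F# is A (letter A, 9 semitones down).
A perfect fifth up from A is E (letter E, 7 semitones up).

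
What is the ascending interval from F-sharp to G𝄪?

The letter names run F→G, a span of 1 letter step, so the interval is some kind of second.
F# to G## is 3 semitones. A major second is 2, so 3 makes it augmented.

augmented second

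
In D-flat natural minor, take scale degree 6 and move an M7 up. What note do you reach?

Ab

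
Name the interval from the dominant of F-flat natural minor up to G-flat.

The dominant of Fb natural minor is Cb.
Cb up to Gb: letters C→G make it a fifth; 7 semitones makes it perfect.

perfect fifth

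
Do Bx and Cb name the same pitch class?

Two spellings are enharmonically equivalent only if they share a pitch class.
Here B## → 1, Cb → 11; 1 ≠ 11, so they are not.

No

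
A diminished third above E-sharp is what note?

G

E up a major third is G#, so the target letter is G.
From E#, a diminished third is 2 semitones up: G.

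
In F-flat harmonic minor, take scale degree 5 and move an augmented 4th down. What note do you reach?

Gbb

Scale degree 5 of Fb harmonic minor is Cb.
An augmented fourth (6 semitones) below Cb lands on the letter G, giving Gbb.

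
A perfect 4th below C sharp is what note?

C down a perfect fourth is G, so the target letter is G.
From C#, a perfect fourth is 5 semitones down: G#.

G#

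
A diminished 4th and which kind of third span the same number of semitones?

A diminished fourth spans 4 semitones.
A third spanning 4 semitones is major (the major third is 4).

major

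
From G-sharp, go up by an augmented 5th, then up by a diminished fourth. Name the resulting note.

G#

An augmented fifth up from G# is D## (letter D, 8 semitones up).
A diminished fourth up from D## is G# (letter G, 4 semitones up).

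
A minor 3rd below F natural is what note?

A third below F lands on the letter D.
A minor third spans 3 semitones, so F moves to pitch class 2. On the letter D that is D.

D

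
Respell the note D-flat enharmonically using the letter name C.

Plain C sits 1 semitone below Db, so on the letter C the same pitch needs a sharp: C#.

C#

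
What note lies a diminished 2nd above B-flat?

Cbb

B up a major second is C#, so the target letter is C.
From Bb, a diminished second is 0 semitones up: Cbb.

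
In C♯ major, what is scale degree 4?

F#

Degree 4 takes the letter 3 steps above C, which is F.
In major, degree 4 sits 5 semitones above the tonic. C# + 5 semitones is pitch class 6, spelled on F as F#.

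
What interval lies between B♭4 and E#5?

doubly augmented fourth

The letter names run B→E, a span of 3 letter steps, so the interval is some kind of fourth.
Bb to E# is 7 semitones. A perfect fourth is 5, so 7 makes it doubly augmented.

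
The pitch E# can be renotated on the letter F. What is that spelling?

Plain F sits at the same pitch as E#, so on the letter F the same pitch needs a natural: F.

F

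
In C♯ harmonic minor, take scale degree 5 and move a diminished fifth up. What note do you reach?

Scale degree 5 of C# harmonic minor is G#.
A diminished fifth (6 semitones) above G# lands on the letter D, giving D.

D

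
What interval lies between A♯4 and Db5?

The letter names run A→D, a span of 3 letter steps, so the interval is some kind of fourth.
A# to Db is 3 semitones. A perfect fourth is 5, so 3 makes it doubly diminished.

doubly diminished fourth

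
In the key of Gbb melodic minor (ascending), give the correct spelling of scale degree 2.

Abb

Degree 2 takes the letter 1 step above G, which is A.
In melodic minor (ascending), degree 2 sits 2 semitones above the tonic. Gbb + 2 semitones is pitch class 7, spelled on A as Abb.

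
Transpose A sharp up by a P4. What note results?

A fourth above A lands on the letter D.
A perfect fourth spans 5 semitones, so A# moves to pitch class 3. On the letter D that is D#.

D#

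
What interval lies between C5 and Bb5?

minor seventh

The letter names run C→B, a span of 6 letter steps, so the interval is some kind of seventh.
C to Bb is 10 semitones. A major seventh is 11, so 10 makes it minor.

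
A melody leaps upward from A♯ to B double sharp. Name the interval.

augmented second

Counting letters A–B gives a second.
A#→B## = 3 semitones, 1 wider than the major second (2), so augmented.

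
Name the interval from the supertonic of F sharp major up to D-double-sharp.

The supertonic of F# major is G#.
G# up to D##: letters G→D make it a fifth; 8 semitones makes it augmented.

augmented fifth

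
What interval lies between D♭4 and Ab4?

Counting letters D–E–F–G–A gives a fifth.
Db→Ab = 7 semitones, exactly the perfect fifth.

perfect fifth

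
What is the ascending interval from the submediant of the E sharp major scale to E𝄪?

The submediant of E# major is C##.
C## up to E##: letters C→E make it a third; 4 semitones makes it major.

major third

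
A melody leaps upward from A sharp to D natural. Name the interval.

diminished fourth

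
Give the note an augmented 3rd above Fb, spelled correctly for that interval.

A third above F lands on the letter A.
An augmented third spans 5 semitones, so Fb moves to pitch class 9. On the letter A that is A.

A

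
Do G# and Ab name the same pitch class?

G# = pitch class 8 and Ab = pitch class 8 — the same pitch class, so they are enharmonic equivalents.

Yes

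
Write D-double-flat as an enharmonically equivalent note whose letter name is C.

Dbb is pitch class 0. The letter C alone is pitch class 0.
Pitch class 0 on C needs no accidental: C.

C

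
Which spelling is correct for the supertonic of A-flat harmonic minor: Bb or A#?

Each scale degree takes a distinct letter name. Degree 2 of a scale on A must use the letter B.
Bb and A# are enharmonically the same pitch, but only Bb uses the letter B, so it is the correct spelling here.

Bb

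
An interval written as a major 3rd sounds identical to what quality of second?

A major third spans 4 semitones.
A second spanning 4 semitones is doubly augmented (the major second is 2).

doubly augmented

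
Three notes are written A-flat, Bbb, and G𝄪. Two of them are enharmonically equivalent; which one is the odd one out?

In 12-tone equal temperament, enharmonic equivalents share a pitch class. Ab is pitch class 8; Bbb is pitch class 9; G## is pitch class 9.
Bbb and G## share pitch class 9, while Ab is pitch class 8.

Ab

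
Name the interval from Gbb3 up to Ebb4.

major sixth

The letter names run G→E, a span of 5 letter steps, so the interval is some kind of sixth.
Gbb to Ebb is 9 semitones. A major sixth is 9, so 9 makes it major.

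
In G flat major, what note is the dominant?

Db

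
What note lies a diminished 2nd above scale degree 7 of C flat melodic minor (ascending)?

Scale degree 7 of Cb melodic minor (ascending) is Bb.
A diminished second (0 semitones) above Bb lands on the letter C, giving Cbb.

Cbb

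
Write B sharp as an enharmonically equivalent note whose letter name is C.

Plain C sits at the same pitch as B#, so on the letter C the same pitch needs a natural: C.

C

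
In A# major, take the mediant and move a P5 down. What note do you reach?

F##

The mediant of A# major is C##.
A perfect fifth (7 semitones) below C## lands on the letter F, giving F##.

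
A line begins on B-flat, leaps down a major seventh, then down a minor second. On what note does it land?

Bb

A major seventh down from Bb is Cb (letter C, 11 semitones down).
A minor second down from Cb is Bb (letter B, 1 semitone down).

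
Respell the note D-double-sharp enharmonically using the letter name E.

D## is pitch class 4. The letter E alone is pitch class 4.
Pitch class 4 on E needs no accidental: E.

E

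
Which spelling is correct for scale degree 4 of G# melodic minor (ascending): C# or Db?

C#

Each scale degree takes a distinct letter name. Degree 4 of a scale on G must use the letter C.
C# and Db are enharmonically the same pitch, but only C# uses the letter C, so it is the correct spelling here.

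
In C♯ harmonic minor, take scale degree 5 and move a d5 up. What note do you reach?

D

Scale degree 5 of C# harmonic minor is G#.
A diminished fifth (6 semitones) above G# lands on the letter D, giving D.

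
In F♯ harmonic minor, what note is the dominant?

Degree 5 takes the letter 4 steps above F, which is C.
In harmonic minor, degree 5 sits 7 semitones above the tonic. F# + 7 semitones is pitch class 1, spelled on C as C#.

C#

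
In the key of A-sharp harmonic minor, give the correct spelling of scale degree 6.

The A# harmonic minor scale runs A# B# C# D# E# F# G##.
Degree 6 is F#.

F#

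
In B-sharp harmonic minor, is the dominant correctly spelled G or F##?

F##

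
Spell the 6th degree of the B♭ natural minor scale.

Degree 6 takes the letter 5 steps above B, which is G.
In natural minor, degree 6 sits 8 semitones above the tonic. Bb + 8 semitones is pitch class 6, spelled on G as Gb.

Gb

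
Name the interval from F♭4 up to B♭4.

The letter names run F→B, a span of 3 letter steps, so the interval is some kind of fourth.
Fb to Bb is 6 semitones. A perfect fourth is 5, so 6 makes it augmented.

augmented fourth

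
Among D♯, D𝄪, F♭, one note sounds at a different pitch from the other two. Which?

In 12-tone equal temperament, enharmonic equivalents share a pitch class. D# is pitch class 3; D## is pitch class 4; Fb is pitch class 4.
D## and Fb share pitch class 4, while D# is pitch class 3.

D#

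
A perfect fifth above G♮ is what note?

D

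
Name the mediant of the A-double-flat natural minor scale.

Cbb

Degree 3 takes the letter 2 steps above A, which is C.
In natural minor, degree 3 sits 3 semitones above the tonic. Abb + 3 semitones is pitch class 10, spelled on C as Cbb.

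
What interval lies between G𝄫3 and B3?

doubly augmented third

Counting letters G–A–B gives a third.
Gbb→B = 6 semitones, 2 wider than the major third (4), so doubly augmented.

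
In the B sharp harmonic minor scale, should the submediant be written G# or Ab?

Each scale degree takes a distinct letter name. Degree 6 of a scale on B must use the letter G.
G# and Ab are enharmonically the same pitch, but only G# uses the letter G, so it is the correct spelling here.

G#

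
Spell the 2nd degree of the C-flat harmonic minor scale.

Db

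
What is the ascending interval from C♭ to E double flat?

minor third

Counting letters C–D–E gives a third.
Cb→Ebb = 3 semitones, 1 narrower than the major third (4), so minor.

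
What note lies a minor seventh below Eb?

F

A seventh below E lands on the letter F.
A minor seventh spans 10 semitones, so Eb moves to pitch class 5. On the letter F that is F.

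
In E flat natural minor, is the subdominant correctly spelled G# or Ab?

Each scale degree takes a distinct letter name. Degree 4 of a scale on E must use the letter A.
Ab and G# are enharmonically the same pitch, but only Ab uses the letter A, so it is the correct spelling here.

Ab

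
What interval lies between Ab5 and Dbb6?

The letter names run A→D, a span of 3 letter steps, so the interval is some kind of fourth.
Ab to Dbb is 4 semitones. A perfect fourth is 5, so 4 makes it diminished.

diminished fourth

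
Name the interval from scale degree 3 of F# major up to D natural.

Scale degree 3 of F# major is A#.
A# up to D: letters A→D make it a fourth; 4 semitones makes it diminished.

diminished fourth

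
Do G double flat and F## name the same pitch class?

No

Two spellings are enharmonically equivalent only if they share a pitch class.
Here Gbb → 5, F## → 7; 5 ≠ 7, so they are not.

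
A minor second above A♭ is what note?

Bbb

A up a major second is B, so the target letter is B.
From Ab, a minor second is 1 semitone up: Bbb.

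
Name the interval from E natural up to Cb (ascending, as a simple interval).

diminished sixth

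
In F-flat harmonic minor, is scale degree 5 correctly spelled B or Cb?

Each scale degree takes a distinct letter name. Degree 5 of a scale on F must use the letter C.
Cb and B are enharmonically the same pitch, but only Cb uses the letter C, so it is the correct spelling here.

Cb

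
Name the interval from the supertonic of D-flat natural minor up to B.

The supertonic of Db natural minor is Eb.
Eb up to B: letters E→B make it a fifth; 8 semitones makes it augmented.

augmented fifth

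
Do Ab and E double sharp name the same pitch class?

Ab is pitch class 8; E## is pitch class 6.
The pitch classes differ (8 vs. 6), so they are not enharmonic equivalents.

No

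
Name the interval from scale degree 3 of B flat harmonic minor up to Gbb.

Scale degree 3 of Bb harmonic minor is Db.
Db up to Gbb: letters D→G make it a fourth; 4 semitones makes it diminished.

diminished fourth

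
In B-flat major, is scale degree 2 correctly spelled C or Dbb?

C

Each scale degree takes a distinct letter name. Degree 2 of a scale on B must use the letter C.
C and Dbb are enharmonically the same pitch, but only C uses the letter C, so it is the correct spelling here.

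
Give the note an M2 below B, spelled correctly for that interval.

A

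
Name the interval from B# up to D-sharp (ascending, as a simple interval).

Counting letters B–C–D gives a third.
B#→D# = 3 semitones, 1 narrower than the major third (4), so minor.

minor third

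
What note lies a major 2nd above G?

A

A second above G lands on the letter A.
A major second spans 2 semitones, so G moves to pitch class 9. On the letter A that is A.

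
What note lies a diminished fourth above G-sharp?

G up a perfect fourth is C, so the target letter is C.
From G#, a diminished fourth is 4 semitones up: C.

C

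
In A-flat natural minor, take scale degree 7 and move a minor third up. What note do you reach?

Scale degree 7 of Ab natural minor is Gb.
A minor third (3 semitones) above Gb lands on the letter B, giving Bbb.

Bbb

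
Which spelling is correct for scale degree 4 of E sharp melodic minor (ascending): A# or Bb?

A#

Each scale degree takes a distinct letter name. Degree 4 of a scale on E must use the letter A.
A# and Bb are enharmonically the same pitch, but only A# uses the letter A, so it is the correct spelling here.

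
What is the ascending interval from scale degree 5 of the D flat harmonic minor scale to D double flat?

diminished fourth

Scale degree 5 of Db harmonic minor is Ab.
Ab up to Dbb: letters A→D make it a fourth; 4 semitones makes it diminished.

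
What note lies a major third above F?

F up a major third is A, so the target letter is A.
From F, a major third is 4 semitones up: A.

A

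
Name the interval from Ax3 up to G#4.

The letter names run A→G, a span of 6 letter steps, so the interval is some kind of seventh.
A## to G# is 9 semitones. A major seventh is 11, so 9 makes it diminished.

diminished seventh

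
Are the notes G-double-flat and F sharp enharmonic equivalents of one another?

No

Two spellings are enharmonically equivalent only if they share a pitch class.
Here Gbb → 5, F# → 6; 5 ≠ 6, so they are not.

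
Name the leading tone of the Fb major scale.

Eb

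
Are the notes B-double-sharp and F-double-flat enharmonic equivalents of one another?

No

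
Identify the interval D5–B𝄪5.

The letter names run D→B, a span of 5 letter steps, so the interval is some kind of sixth.
D to B## is 11 semitones. A major sixth is 9, so 11 makes it doubly augmented.

doubly augmented sixth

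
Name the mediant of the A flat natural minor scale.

Cb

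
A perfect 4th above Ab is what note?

Db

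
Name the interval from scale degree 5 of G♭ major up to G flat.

perfect fourth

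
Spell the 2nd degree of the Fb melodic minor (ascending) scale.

Gb

The Fb melodic minor (ascending) scale runs Fb Gb Abb Bbb Cb Db Eb.
Degree 2 is Gb.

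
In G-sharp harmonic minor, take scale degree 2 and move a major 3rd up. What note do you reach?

Scale degree 2 of G# harmonic minor is A#.
A major third (4 semitones) above A# lands on the letter C, giving C##.

C##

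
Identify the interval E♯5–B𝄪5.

augmented fifth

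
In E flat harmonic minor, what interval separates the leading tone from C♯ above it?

major seventh

The leading tone of Eb harmonic minor is D.
D up to C#: letters D→C make it a seventh; 11 semitones makes it major.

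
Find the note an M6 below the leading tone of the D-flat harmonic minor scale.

The leading tone of Db harmonic minor is C.
A major sixth (9 semitones) below C lands on the letter E, giving Eb.

Eb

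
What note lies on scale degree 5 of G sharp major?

D#

The G# major scale runs G# A# B# C# D# E# F##.
Degree 5 is D#.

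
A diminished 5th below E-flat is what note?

A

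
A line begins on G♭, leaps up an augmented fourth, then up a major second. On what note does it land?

D

An augmented fourth up from Gb is C (letter C, 6 semitones up).
A major second up from C is D (letter D, 2 semitones up).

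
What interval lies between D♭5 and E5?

The letter names run D→E, a span of 1 letter step, so the interval is some kind of second.
Db to E is 3 semitones. A major second is 2, so 3 makes it augmented.

augmented second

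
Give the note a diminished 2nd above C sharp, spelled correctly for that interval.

Db

A second above C lands on the letter D.
A diminished second spans 0 semitones, so C# moves to pitch class 1. On the letter D that is Db.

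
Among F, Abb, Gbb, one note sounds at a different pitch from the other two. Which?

In 12-tone equal temperament, enharmonic equivalents share a pitch class. F is pitch class 5; Abb is pitch class 7; Gbb is pitch class 5.
F and Gbb share pitch class 5, while Abb is pitch class 7.

Abb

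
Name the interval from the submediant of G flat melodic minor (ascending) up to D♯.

augmented seventh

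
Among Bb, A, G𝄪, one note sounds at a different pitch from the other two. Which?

Bb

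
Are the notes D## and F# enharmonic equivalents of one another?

No

Two spellings are enharmonically equivalent only if they share a pitch class.
Here D## → 4, F# → 6; 4 ≠ 6, so they are not.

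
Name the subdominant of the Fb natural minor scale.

Bbb

Degree 4 takes the letter 3 steps above F, which is B.
In natural minor, degree 4 sits 5 semitones above the tonic. Fb + 5 semitones is pitch class 9, spelled on B as Bbb.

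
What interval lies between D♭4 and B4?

augmented sixth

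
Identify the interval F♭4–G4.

Counting letters F–G gives a second.
Fb→G = 3 semitones, 1 wider than the major second (2), so augmented.

augmented second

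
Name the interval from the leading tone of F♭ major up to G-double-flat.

diminished third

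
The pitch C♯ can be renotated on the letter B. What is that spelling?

C# is pitch class 1. The letter B alone is pitch class 11.
To reach pitch class 1 from B requires an offset of +2 semitones, i.e. double sharp: B##.

B##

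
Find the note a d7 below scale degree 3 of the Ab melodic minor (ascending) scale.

Scale degree 3 of Ab melodic minor (ascending) is Cb.
A diminished seventh (9 semitones) below Cb lands on the letter D, giving D.

D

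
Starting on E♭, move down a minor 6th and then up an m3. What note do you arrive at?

A minor sixth down from Eb is G (letter G, 8 semitones down).
A minor third up from G is Bb (letter B, 3 semitones up).

Bb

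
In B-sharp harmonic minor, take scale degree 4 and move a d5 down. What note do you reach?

A##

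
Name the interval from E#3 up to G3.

diminished third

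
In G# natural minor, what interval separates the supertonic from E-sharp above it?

The supertonic of G# natural minor is A#.
A# up to E#: letters A→E make it a fifth; 7 semitones makes it perfect.

perfect fifth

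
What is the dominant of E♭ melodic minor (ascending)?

Bb

Degree 5 takes the letter 4 steps above E, which is B.
In melodic minor (ascending), degree 5 sits 7 semitones above the tonic. Eb + 7 semitones is pitch class 10, spelled on B as Bb.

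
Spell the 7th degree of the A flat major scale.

The Ab major scale runs Ab Bb C Db Eb F G.
Degree 7 is G.

G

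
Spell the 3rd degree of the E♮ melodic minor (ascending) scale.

G

Degree 3 takes the letter 2 steps above E, which is G.
In melodic minor (ascending), degree 3 sits 3 semitones above the tonic. E + 3 semitones is pitch class 7, spelled on G as G.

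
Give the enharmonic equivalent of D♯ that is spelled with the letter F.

Fbb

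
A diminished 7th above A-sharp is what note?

A up a major seventh is G#, so the target letter is G.
From A#, a diminished seventh is 9 semitones up: G.

G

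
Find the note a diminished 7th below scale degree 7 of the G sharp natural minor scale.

Scale degree 7 of G# natural minor is F#.
A diminished seventh (9 semitones) below F# lands on the letter G, giving G##.

G##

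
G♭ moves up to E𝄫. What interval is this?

minor sixth

Counting letters G–A–B–C–D–E gives a sixth.
Gb→Ebb = 8 semitones, 1 narrower than the major sixth (9), so minor.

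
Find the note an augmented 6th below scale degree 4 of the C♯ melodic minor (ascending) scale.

Scale degree 4 of C# melodic minor (ascending) is F#.
An augmented sixth (10 semitones) below F# lands on the letter A, giving Ab.

Ab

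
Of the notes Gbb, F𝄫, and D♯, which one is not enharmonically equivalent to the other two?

Gbb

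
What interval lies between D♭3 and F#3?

augmented third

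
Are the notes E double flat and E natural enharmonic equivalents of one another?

Two spellings are enharmonically equivalent only if they share a pitch class.
Here Ebb → 2, E → 4; 2 ≠ 4, so they are not.

No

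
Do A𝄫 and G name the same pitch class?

Abb is pitch class 7; G is pitch class 7.
All spellings map to pitch class 7, so they are enharmonically equivalent.

Yes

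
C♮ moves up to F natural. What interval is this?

perfect fourth

The letter names run C→F, a span of 3 letter steps, so the interval is some kind of fourth.
C to F is 5 semitones. A perfect fourth is 5, so 5 makes it perfect.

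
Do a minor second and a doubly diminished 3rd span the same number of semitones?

Yes

A minor second spans 1 semitone; a doubly diminished third spans 1.
They are enharmonically equivalent.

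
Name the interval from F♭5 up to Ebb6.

minor seventh

The letter names run F→E, a span of 6 letter steps, so the interval is some kind of seventh.
Fb to Ebb is 10 semitones. A major seventh is 11, so 10 makes it minor.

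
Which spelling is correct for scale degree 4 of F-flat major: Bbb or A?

Bbb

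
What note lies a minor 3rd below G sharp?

G down a major third is Eb, so the target letter is E.
From G#, a minor third is 3 semitones down: E#.

E#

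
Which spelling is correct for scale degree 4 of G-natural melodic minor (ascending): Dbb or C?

Each scale degree takes a distinct letter name. Degree 4 of a scale on G must use the letter C.
C and Dbb are enharmonically the same pitch, but only C uses the letter C, so it is the correct spelling here.

C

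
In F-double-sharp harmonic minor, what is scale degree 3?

A#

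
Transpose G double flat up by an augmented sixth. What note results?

G up a major sixth is E, so the target letter is E.
From Gbb, an augmented sixth is 10 semitones up: Eb.

Eb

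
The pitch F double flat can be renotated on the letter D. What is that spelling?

D#

Plain D sits 1 semitone below Fbb, so on the letter D the same pitch needs a sharp: D#.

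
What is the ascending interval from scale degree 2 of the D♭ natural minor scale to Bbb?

diminished fifth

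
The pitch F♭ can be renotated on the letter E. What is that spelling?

E

Fb is pitch class 4. The letter E alone is pitch class 4.
Pitch class 4 on E needs no accidental: E.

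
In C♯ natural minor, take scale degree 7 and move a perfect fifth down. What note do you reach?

Scale degree 7 of C# natural minor is B.
A perfect fifth (7 semitones) below B lands on the letter E, giving E.

E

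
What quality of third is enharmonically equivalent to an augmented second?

An augmented second spans 3 semitones.
A third spanning 3 semitones is minor (the major third is 4).

minor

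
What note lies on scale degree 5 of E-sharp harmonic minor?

B#

Degree 5 takes the letter 4 steps above E, which is B.
In harmonic minor, degree 5 sits 7 semitones above the tonic. E# + 7 semitones is pitch class 0, spelled on B as B#.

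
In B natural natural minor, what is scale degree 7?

The B natural minor scale runs B C# D E F# G A.
Degree 7 is A.

A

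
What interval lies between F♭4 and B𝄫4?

The letter names run F→B, a span of 3 letter steps, so the interval is some kind of fourth.
Fb to Bbb is 5 semitones. A perfect fourth is 5, so 5 makes it perfect.

perfect fourth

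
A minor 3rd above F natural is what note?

Ab

A third above F lands on the letter A.
A minor third spans 3 semitones, so F moves to pitch class 8. On the letter A that is Ab.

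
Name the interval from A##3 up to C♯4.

Counting letters A–B–C gives a third.
A##→C# = 2 semitones, 2 narrower than the major third (4), so diminished.

diminished third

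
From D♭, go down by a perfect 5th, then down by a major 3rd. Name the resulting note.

Ebb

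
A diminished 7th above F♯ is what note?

Eb

F up a major seventh is E, so the target letter is E.
From F#, a diminished seventh is 9 semitones up: Eb.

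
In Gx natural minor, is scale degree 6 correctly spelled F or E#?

E#

Each scale degree takes a distinct letter name. Degree 6 of a scale on G must use the letter E.
E# and F are enharmonically the same pitch, but only E# uses the letter E, so it is the correct spelling here.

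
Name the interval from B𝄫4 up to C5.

Counting letters B–C gives a second.
Bbb→C = 3 semitones, 1 wider than the major second (2), so augmented.

augmented second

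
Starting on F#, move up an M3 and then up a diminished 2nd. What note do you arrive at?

Bb

A major third up from F# is A# (letter A, 4 semitones up).
A diminished second up from A# is Bb (letter B, 0 semitones up).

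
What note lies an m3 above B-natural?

D

A third above B lands on the letter D.
A minor third spans 3 semitones, so B moves to pitch class 2. On the letter D that is D.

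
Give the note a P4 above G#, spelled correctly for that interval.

C#

G up a perfect fourth is C, so the target letter is C.
From G#, a perfect fourth is 5 semitones up: C#.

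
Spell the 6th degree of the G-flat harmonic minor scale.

Ebb

The Gb harmonic minor scale runs Gb Ab Bbb Cb Db Ebb F.
Degree 6 is Ebb.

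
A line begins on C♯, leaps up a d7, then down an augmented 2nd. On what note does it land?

A diminished seventh up from C# is Bb (letter B, 9 semitones up).
An augmented second down from Bb is Abb (letter A, 3 semitones down).

Abb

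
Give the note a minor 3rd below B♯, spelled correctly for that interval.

B down a major third is G, so the target letter is G.
From B#, a minor third is 3 semitones down: G##.

G##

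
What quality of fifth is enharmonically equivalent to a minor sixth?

A minor sixth spans 8 semitones.
A fifth spanning 8 semitones is augmented (the perfect fifth is 7).

augmented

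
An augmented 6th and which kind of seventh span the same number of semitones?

minor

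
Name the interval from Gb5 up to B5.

The letter names run G→B, a span of 2 letter steps, so the interval is some kind of third.
Gb to B is 5 semitones. A major third is 4, so 5 makes it augmented.

augmented third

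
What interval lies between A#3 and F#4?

The letter names run A→F, a span of 5 letter steps, so the interval is some kind of sixth.
A# to F# is 8 semitones. A major sixth is 9, so 8 makes it minor.

minor sixth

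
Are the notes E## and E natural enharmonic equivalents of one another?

No

E## is pitch class 6; E is pitch class 4.
The pitch classes differ (6 vs. 4), so they are not enharmonic equivalents.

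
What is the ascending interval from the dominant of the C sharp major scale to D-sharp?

perfect fifth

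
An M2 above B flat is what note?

A second above B lands on the letter C.
A major second spans 2 semitones, so Bb moves to pitch class 0. On the letter C that is C.

C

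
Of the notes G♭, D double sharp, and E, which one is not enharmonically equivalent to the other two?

Gb

In 12-tone equal temperament, enharmonic equivalents share a pitch class. Gb is pitch class 6; D## is pitch class 4; E is pitch class 4.
D## and E share pitch class 4, while Gb is pitch class 6.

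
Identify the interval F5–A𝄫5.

diminished third

The letter names run F→A, a span of 2 letter steps, so the interval is some kind of third.
F to Abb is 2 semitones. A major third is 4, so 2 makes it diminished.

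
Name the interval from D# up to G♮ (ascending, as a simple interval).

diminished fourth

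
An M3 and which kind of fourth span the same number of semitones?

A major third spans 4 semitones.
A fourth spanning 4 semitones is diminished (the perfect fourth is 5).

diminished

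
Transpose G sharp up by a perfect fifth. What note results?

D#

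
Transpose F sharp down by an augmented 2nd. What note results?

Eb

A second below F lands on the letter E.
An augmented second spans 3 semitones, so F# moves to pitch class 3. On the letter E that is Eb.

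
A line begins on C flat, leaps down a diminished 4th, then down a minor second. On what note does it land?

A diminished fourth down from Cb is G (letter G, 4 semitones down).
A minor second down from G is F# (letter F, 1 semitone down).

F#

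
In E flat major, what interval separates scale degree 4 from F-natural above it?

major sixth

Scale degree 4 of Eb major is Ab.
Ab up to F: letters A→F make it a sixth; 9 semitones makes it major.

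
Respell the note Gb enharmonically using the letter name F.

F#

Plain F sits 1 semitone below Gb, so on the letter F the same pitch needs a sharp: F#.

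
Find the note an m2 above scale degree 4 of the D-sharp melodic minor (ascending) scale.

Scale degree 4 of D# melodic minor (ascending) is G#.
A minor second (1 semitone) above G# lands on the letter A, giving A.

A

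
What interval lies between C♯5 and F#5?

The letter names run C→F, a span of 3 letter steps, so the interval is some kind of fourth.
C# to F# is 5 semitones. A perfect fourth is 5, so 5 makes it perfect.

perfect fourth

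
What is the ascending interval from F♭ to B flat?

augmented fourth

Counting letters F–G–A–B gives a fourth.
Fb→Bb = 6 semitones, 1 wider than the perfect fourth (5), so augmented.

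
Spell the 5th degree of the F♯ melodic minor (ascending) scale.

C#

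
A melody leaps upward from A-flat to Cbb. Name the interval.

The letter names run A→C, a span of 2 letter steps, so the interval is some kind of third.
Ab to Cbb is 2 semitones. A major third is 4, so 2 makes it diminished.

diminished third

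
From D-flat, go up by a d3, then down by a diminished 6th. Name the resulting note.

Ab

A diminished third up from Db is Fbb (letter F, 2 semitones up).
A diminished sixth down from Fbb is Ab (letter A, 7 semitones down).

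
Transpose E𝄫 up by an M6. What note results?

A sixth above E lands on the letter C.
A major sixth spans 9 semitones, so Ebb moves to pitch class 11. On the letter C that is Cb.

Cb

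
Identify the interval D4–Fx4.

augmented third

Counting letters D–E–F gives a third.
D→F## = 5 semitones, 1 wider than the major third (4), so augmented.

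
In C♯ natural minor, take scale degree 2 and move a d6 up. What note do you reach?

Bb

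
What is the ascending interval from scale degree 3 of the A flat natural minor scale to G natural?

augmented fifth

Scale degree 3 of Ab natural minor is Cb.
Cb up to G: letters C→G make it a fifth; 8 semitones makes it augmented.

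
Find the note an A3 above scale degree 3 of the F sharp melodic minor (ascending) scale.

Scale degree 3 of F# melodic minor (ascending) is A.
An augmented third (5 semitones) above A lands on the letter C, giving C##.

C##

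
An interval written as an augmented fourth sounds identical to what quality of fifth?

An augmented fourth spans 6 semitones.
A fifth spanning 6 semitones is diminished (the perfect fifth is 7).

diminished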